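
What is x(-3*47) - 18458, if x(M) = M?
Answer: -18599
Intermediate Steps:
x(-3*47) - 18458 = -3*47 - 18458 = -141 - 18458 = -18599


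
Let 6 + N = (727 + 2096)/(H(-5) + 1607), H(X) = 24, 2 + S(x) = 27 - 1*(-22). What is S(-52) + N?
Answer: 69694/1631 ≈ 42.731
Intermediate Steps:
S(x) = 47 (S(x) = -2 + (27 - 1*(-22)) = -2 + (27 + 22) = -2 + 49 = 47)
N = -6963/1631 (N = -6 + (727 + 2096)/(24 + 1607) = -6 + 2823/1631 = -6963/1631 ≈ -4.2692)
S(-52) + N = 47 - 6963/1631 = 69694/1631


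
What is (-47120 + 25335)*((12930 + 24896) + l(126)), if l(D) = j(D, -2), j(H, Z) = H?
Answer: -826784320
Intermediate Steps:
l(D) = D
(-47120 + 25335)*((12930 + 24896) + l(126)) = (-47120 + 25335)*((12930 + 24896) + 126) = -21785*(37826 + 126) = -21785*37952 = -826784320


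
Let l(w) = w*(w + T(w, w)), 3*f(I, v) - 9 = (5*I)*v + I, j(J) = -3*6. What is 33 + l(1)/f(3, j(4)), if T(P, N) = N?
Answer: 1418/43 ≈ 32.977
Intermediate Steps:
j(J) = -18
f(I, v) = 3 + I/3 + 5*I*v/3 (f(I, v) = 3 + ((5*I)*v + I)/3 = 3 + (5*I*v + I)/3 = 3 + (I + 5*I*v)/3 = 3 + (I/3 + 5*I*v/3) = 3 + I/3 + 5*I*v/3)
l(w) = 2*w² (l(w) = w*(w + w) = w*(2*w) = 2*w²)
33 + l(1)/f(3, j(4)) = 33 + (2*1²)/(3 + (⅓)*3 + (5/3)*3*(-18)) = 33 + (2*1)/(3 + 1 - 90) = 33 + 2/(-86) = 33 - 1/86*2 = 33 - 1/43 = 1418/43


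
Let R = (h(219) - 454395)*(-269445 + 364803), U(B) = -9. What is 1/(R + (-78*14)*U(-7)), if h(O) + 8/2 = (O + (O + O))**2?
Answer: -1/2169384672 ≈ -4.6096e-10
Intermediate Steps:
h(O) = -4 + 9*O**2 (h(O) = -4 + (O + (O + O))**2 = -4 + (O + 2*O)**2 = -4 + (3*O)**2 = -4 + 9*O**2)
R = -2169394500 (R = ((-4 + 9*219**2) - 454395)*(-269445 + 364803) = ((-4 + 9*47961) - 454395)*95358 = ((-4 + 431649) - 454395)*95358 = (431645 - 454395)*95358 = -22750*95358 = -2169394500)
1/(R + (-78*14)*U(-7)) = 1/(-2169394500 - 78*14*(-9)) = 1/(-2169394500 - 1092*(-9)) = 1/(-2169394500 + 9828) = 1/(-2169384672) = -1/2169384672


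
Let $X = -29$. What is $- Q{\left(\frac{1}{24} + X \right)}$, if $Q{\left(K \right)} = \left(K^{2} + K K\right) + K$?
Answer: $- \frac{474685}{288} \approx -1648.2$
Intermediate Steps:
$Q{\left(K \right)} = K + 2 K^{2}$ ($Q{\left(K \right)} = \left(K^{2} + K^{2}\right) + K = 2 K^{2} + K = K + 2 K^{2}$)
$- Q{\left(\frac{1}{24} + X \right)} = - \left(\frac{1}{24} - 29\right) \left(1 + 2 \left(\frac{1}{24} - 29\right)\right) = - \frac{\left(-695\right) \left(1 + 2 \left(- \frac{695}{24}\right)\right)}{24} = - \frac{\left(-695\right) \left(1 - \frac{695}{12}\right)}{24} = - \frac{\left(-695\right) \left(-683\right)}{24 \cdot 12} = \left(-1\right) \frac{474685}{288} = - \frac{474685}{288}$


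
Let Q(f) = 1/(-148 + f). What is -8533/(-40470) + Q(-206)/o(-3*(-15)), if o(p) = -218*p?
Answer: 987764363/4684726260 ≈ 0.21085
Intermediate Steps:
-8533/(-40470) + Q(-206)/o(-3*(-15)) = -8533/(-40470) + 1/((-148 - 206)*((-(-654)*(-15)))) = -8533*(-1/40470) + 1/((-354)*((-218*45))) = 8533/40470 - 1/354/(-9810) = 8533/40470 - 1/354*(-1/9810) = 8533/40470 + 1/3472740 = 987764363/4684726260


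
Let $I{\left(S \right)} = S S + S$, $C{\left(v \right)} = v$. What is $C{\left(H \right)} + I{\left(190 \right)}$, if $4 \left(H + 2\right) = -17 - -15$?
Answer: $\frac{72575}{2} \approx 36288.0$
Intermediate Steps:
$H = - \frac{5}{2}$ ($H = -2 + \frac{-17 - -15}{4} = -2 + \frac{-17 + 15}{4} = -2 + \frac{1}{4} \left(-2\right) = -2 - \frac{1}{2} = - \frac{5}{2} \approx -2.5$)
$I{\left(S \right)} = S + S^{2}$ ($I{\left(S \right)} = S^{2} + S = S + S^{2}$)
$C{\left(H \right)} + I{\left(190 \right)} = - \frac{5}{2} + 190 \left(1 + 190\right) = - \frac{5}{2} + 190 \cdot 191 = - \frac{5}{2} + 36290 = \frac{72575}{2}$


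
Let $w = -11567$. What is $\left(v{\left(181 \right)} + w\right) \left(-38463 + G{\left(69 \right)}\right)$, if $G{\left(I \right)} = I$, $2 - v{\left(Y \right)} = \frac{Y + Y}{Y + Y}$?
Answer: $444065004$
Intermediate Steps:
$v{\left(Y \right)} = 1$ ($v{\left(Y \right)} = 2 - \frac{Y + Y}{Y + Y} = 2 - \frac{2 Y}{2 Y} = 2 - 2 Y \frac{1}{2 Y} = 2 - 1 = 1$)
$\left(v{\left(181 \right)} + w\right) \left(-38463 + G{\left(69 \right)}\right) = \left(1 - 11567\right) \left(-38463 + 69\right) = \left(-11566\right) \left(-38394\right) = 444065004$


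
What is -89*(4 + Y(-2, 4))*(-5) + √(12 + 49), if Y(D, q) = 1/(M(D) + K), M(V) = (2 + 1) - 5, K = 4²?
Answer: 25365/14 + √61 ≈ 1819.6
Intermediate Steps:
K = 16
M(V) = -2 (M(V) = 3 - 5 = -2)
Y(D, q) = 1/14 (Y(D, q) = 1/(-2 + 16) = 1/14)
-89*(4 + Y(-2, 4))*(-5) + √(12 + 49) = -89*(4 + 1/14)*(-5) + √(12 + 49) = -5073*(-5)/14 + √61 = -89*(-285/14) + √61 = 25365/14 + √61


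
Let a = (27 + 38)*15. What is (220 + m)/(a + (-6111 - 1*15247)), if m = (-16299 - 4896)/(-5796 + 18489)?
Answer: -923755/86240473 ≈ -0.010711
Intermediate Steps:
a = 975 (a = 65*15 = 975)
m = -7065/4231 (m = -21195/12693 = -21195*1/12693 = -7065/4231 ≈ -1.6698)
(220 + m)/(a + (-6111 - 1*15247)) = (220 - 7065/4231)/(975 + (-6111 - 1*15247)) = 923755/(4231*(975 + (-6111 - 15247))) = 923755/(4231*(975 - 21358)) = (923755/4231)/(-20383) = (923755/4231)*(-1/20383) = -923755/86240473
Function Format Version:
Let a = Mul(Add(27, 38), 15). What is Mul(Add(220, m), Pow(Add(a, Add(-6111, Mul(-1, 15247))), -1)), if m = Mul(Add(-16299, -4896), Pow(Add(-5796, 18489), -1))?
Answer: Rational(-923755, 86240473) ≈ -0.010711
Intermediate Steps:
a = 975 (a = Mul(65, 15) = 975)
m = Rational(-7065, 4231) (m = Mul(-21195, Pow(12693, -1)) = Mul(-21195, Rational(1, 12693)) = Rational(-7065, 4231) ≈ -1.6698)
Mul(Add(220, m), Pow(Add(a, Add(-6111, Mul(-1, 15247))), -1)) = Mul(Add(220, Rational(-7065, 4231)), Pow(Add(975, Add(-6111, Mul(-1, 15247))), -1)) = Mul(Rational(923755, 4231), Pow(Add(975, Add(-6111, -15247)), -1)) = Mul(Rational(923755, 4231), Pow(Add(975, -21358), -1)) = Mul(Rational(923755, 4231), Pow(-20383, -1)) = Mul(Rational(923755, 4231), Rational(-1, 20383)) = Rational(-923755, 86240473)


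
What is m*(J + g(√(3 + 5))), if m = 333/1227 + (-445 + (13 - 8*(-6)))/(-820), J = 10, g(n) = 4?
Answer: 868266/83845 ≈ 10.356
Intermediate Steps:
m = 62019/83845 (m = 333*(1/1227) + (-445 + (13 + 48))*(-1/820) = 111/409 + (-445 + 61)*(-1/820) = 111/409 - 384*(-1/820) = 111/409 + 96/205 = 62019/83845 ≈ 0.73969)
m*(J + g(√(3 + 5))) = 62019*(10 + 4)/83845 = (62019/83845)*14 = 868266/83845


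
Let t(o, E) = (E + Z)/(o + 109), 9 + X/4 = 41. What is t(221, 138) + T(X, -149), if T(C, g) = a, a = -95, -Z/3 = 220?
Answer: -5312/55 ≈ -96.582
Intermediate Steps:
X = 128 (X = -36 + 4*41 = -36 + 164 = 128)
Z = -660 (Z = -3*220 = -660)
t(o, E) = (-660 + E)/(109 + o) (t(o, E) = (E - 660)/(o + 109) = (-660 + E)/(109 + o))
T(C, g) = -95
t(221, 138) + T(X, -149) = (-660 + 138)/(109 + 221) - 95 = -522/330 - 95 = (1/330)*(-522) - 95 = -87/55 - 95 = -5312/55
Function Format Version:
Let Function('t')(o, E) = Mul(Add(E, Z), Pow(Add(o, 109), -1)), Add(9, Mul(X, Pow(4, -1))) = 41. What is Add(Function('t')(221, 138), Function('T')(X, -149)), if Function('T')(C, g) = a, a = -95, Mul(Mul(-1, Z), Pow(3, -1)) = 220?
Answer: Rational(-5312, 55) ≈ -96.582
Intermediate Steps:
X = 128 (X = Add(-36, Mul(4, 41)) = Add(-36, 164) = 128)
Z = -660 (Z = Mul(-3, 220) = -660)
Function('t')(o, E) = Mul(Pow(Add(109, o), -1), Add(-660, E)) (Function('t')(o, E) = Mul(Add(E, -660), Pow(Add(o, 109), -1)) = Mul(Add(-660, E), Pow(Add(109, o), -1)) = Mul(Pow(Add(109, o), -1), Add(-660, E)))
Function('T')(C, g) = -95
Add(Function('t')(221, 138), Function('T')(X, -149)) = Add(Mul(Pow(Add(109, 221), -1), Add(-660, 138)), -95) = Add(Mul(Pow(330, -1), -522), -95) = Add(Mul(Rational(1, 330), -522), -95) = Add(Rational(-87, 55), -95) = Rational(-5312, 55)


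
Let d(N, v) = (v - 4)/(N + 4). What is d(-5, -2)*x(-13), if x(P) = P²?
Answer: 1014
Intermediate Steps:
d(N, v) = (-4 + v)/(4 + N)
d(-5, -2)*x(-13) = ((-4 - 2)/(4 - 5))*(-13)² = (-6/(-1))*169 = -1*(-6)*169 = 6*169 = 1014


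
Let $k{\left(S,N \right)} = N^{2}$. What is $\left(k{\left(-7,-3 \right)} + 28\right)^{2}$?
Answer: $1369$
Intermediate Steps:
$\left(k{\left(-7,-3 \right)} + 28\right)^{2} = \left(\left(-3\right)^{2} + 28\right)^{2} = \left(9 + 28\right)^{2} = 37^{2} = 1369$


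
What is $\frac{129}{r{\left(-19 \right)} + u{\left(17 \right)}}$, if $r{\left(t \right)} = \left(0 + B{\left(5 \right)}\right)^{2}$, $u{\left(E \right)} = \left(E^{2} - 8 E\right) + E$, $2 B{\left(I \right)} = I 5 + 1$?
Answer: $\frac{43}{113} \approx 0.38053$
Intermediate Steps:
$B{\left(I \right)} = \frac{1}{2} + \frac{5 I}{2}$ ($B{\left(I \right)} = \frac{I 5 + 1}{2} = \frac{5 I + 1}{2} = \frac{1 + 5 I}{2} = \frac{1}{2} + \frac{5 I}{2}$)
$u{\left(E \right)} = E^{2} - 7 E$
$r{\left(t \right)} = 169$ ($r{\left(t \right)} = \left(0 + \left(\frac{1}{2} + \frac{5}{2} \cdot 5\right)\right)^{2} = \left(0 + \left(\frac{1}{2} + \frac{25}{2}\right)\right)^{2} = \left(0 + 13\right)^{2} = 13^{2} = 169$)
$\frac{129}{r{\left(-19 \right)} + u{\left(17 \right)}} = \frac{129}{169 + 17 \left(-7 + 17\right)} = \frac{129}{169 + 17 \cdot 10} = \frac{129}{169 + 170} = \frac{129}{339} = 129 \cdot \frac{1}{339} = \frac{43}{113}$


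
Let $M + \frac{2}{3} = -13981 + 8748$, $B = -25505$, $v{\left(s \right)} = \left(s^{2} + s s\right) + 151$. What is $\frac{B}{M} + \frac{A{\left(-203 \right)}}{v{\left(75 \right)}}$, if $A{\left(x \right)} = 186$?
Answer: $\frac{875267901}{179007101} \approx 4.8896$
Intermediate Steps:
$v{\left(s \right)} = 151 + 2 s^{2}$ ($v{\left(s \right)} = \left(s^{2} + s^{2}\right) + 151 = 2 s^{2} + 151 = 151 + 2 s^{2}$)
$M = - \frac{15701}{3}$ ($M = - \frac{2}{3} + \left(-13981 + 8748\right) = - \frac{2}{3} - 5233 = - \frac{15701}{3} \approx -5233.7$)
$\frac{B}{M} + \frac{A{\left(-203 \right)}}{v{\left(75 \right)}} = - \frac{25505}{- \frac{15701}{3}} + \frac{186}{151 + 2 \cdot 75^{2}} = \left(-25505\right) \left(- \frac{3}{15701}\right) + \frac{186}{151 + 2 \cdot 5625} = \frac{76515}{15701} + \frac{186}{151 + 11250} = \frac{76515}{15701} + \frac{186}{11401} = \frac{875267901}{179007101}$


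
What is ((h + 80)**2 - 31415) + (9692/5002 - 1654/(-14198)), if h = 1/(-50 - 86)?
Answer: -8214364185248025/328389063104 ≈ -25014.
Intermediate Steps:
h = -1/136 (h = 1/(-136) = -1/136 ≈ -0.0073529)
((h + 80)**2 - 31415) + (9692/5002 - 1654/(-14198)) = ((-1/136 + 80)**2 - 31415) + (9692/5002 - 1654/(-14198)) = ((10879/136)**2 - 31415) + (9692*(1/5002) - 1654*(-1/14198)) = (118352641/18496 - 31415) + (4846/2501 + 827/7099) = -462699199/18496 + 36470081/17754599 = -8214364185248025/328389063104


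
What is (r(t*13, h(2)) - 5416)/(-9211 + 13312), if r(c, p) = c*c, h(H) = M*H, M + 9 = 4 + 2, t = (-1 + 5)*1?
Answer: -904/1367 ≈ -0.66130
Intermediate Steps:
t = 4 (t = 4*1 = 4)
M = -3 (M = -9 + (4 + 2) = -9 + 6 = -3)
h(H) = -3*H
r(c, p) = c**2
(r(t*13, h(2)) - 5416)/(-9211 + 13312) = ((4*13)**2 - 5416)/(-9211 + 13312) = (52**2 - 5416)/4101 = (2704 - 5416)*(1/4101) = -2712*1/4101 = -904/1367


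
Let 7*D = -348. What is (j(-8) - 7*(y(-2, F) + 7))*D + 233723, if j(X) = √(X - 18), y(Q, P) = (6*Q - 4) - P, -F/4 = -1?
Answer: 229199 - 348*I*√26/7 ≈ 2.292e+5 - 253.49*I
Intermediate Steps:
F = 4 (F = -4*(-1) = 4)
D = -348/7 (D = (⅐)*(-348) = -348/7 ≈ -49.714)
y(Q, P) = -4 - P + 6*Q (y(Q, P) = (-4 + 6*Q) - P = -4 - P + 6*Q)
j(X) = √(-18 + X)
(j(-8) - 7*(y(-2, F) + 7))*D + 233723 = (√(-18 - 8) - 7*((-4 - 1*4 + 6*(-2)) + 7))*(-348/7) + 233723 = (√(-26) - 7*((-4 - 4 - 12) + 7))*(-348/7) + 233723 = (I*√26 - 7*(-20 + 7))*(-348/7) + 233723 = (I*√26 - 7*(-13))*(-348/7) + 233723 = (I*√26 + 91)*(-348/7) + 233723 = (91 + I*√26)*(-348/7) + 233723 = (-4524 - 348*I*√26/7) + 233723 = 229199 - 348*I*√26/7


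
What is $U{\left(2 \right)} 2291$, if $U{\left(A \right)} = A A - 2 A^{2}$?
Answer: $-9164$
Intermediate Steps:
$U{\left(A \right)} = - A^{2}$ ($U{\left(A \right)} = A^{2} - 2 A^{2} = - A^{2}$)
$U{\left(2 \right)} 2291 = - 2^{2} \cdot 2291 = \left(-1\right) 4 \cdot 2291 = \left(-4\right) 2291 = -9164$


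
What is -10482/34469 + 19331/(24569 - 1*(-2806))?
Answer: 379375489/943588875 ≈ 0.40206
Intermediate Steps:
-10482/34469 + 19331/(24569 - 1*(-2806)) = -10482*1/34469 + 19331/(24569 + 2806) = -10482/34469 + 19331/27375 = 379375489/943588875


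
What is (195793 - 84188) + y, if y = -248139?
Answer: -136534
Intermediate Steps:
(195793 - 84188) + y = (195793 - 84188) - 248139 = 111605 - 248139 = -136534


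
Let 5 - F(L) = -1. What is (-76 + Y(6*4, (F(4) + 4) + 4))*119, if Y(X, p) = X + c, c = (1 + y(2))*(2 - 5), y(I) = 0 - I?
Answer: -5831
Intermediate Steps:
F(L) = 6 (F(L) = 5 - 1*(-1) = 5 + 1 = 6)
y(I) = -I
c = 3 (c = (1 - 1*2)*(2 - 5) = (1 - 2)*(-3) = -1*(-3) = 3)
Y(X, p) = 3 + X (Y(X, p) = X + 3 = 3 + X)
(-76 + Y(6*4, (F(4) + 4) + 4))*119 = (-76 + (3 + 6*4))*119 = (-76 + (3 + 24))*119 = (-76 + 27)*119 = -49*119 = -5831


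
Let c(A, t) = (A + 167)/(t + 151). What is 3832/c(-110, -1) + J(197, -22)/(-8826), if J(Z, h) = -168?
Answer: 281844132/27949 ≈ 10084.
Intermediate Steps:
c(A, t) = (167 + A)/(151 + t)
3832/c(-110, -1) + J(197, -22)/(-8826) = 3832/(((167 - 110)/(151 - 1))) - 168/(-8826) = 3832/((57/150)) - 168*(-1/8826) = 3832/(((1/150)*57)) + 28/1471 = 3832/(19/50) + 28/1471 = 3832*(50/19) + 28/1471 = 191600/19 + 28/1471 = 281844132/27949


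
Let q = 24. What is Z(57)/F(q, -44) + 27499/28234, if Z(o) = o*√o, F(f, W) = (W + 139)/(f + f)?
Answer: 27499/28234 + 144*√57/5 ≈ 218.41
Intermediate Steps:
F(f, W) = (139 + W)/(2*f) (F(f, W) = (139 + W)/((2*f)) = (139 + W)*(1/(2*f)) = (139 + W)/(2*f))
Z(o) = o^(3/2)
Z(57)/F(q, -44) + 27499/28234 = 57^(3/2)/(((½)*(139 - 44)/24)) + 27499/28234 = (57*√57)/(((½)*(1/24)*95)) + 27499*(1/28234) = (57*√57)/(95/48) + 27499/28234 = (57*√57)*(48/95) + 27499/28234 = 144*√57/5 + 27499/28234 = 27499/28234 + 144*√57/5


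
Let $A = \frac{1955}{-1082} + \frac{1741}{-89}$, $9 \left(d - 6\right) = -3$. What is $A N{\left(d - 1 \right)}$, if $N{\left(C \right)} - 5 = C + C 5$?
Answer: $- \frac{67905981}{96298} \approx -705.17$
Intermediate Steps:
$d = \frac{17}{3}$ ($d = 6 + \frac{1}{9} \left(-3\right) = 6 - \frac{1}{3} = \frac{17}{3} \approx 5.6667$)
$N{\left(C \right)} = 5 + 6 C$ ($N{\left(C \right)} = 5 + \left(C + C 5\right) = 5 + \left(C + 5 C\right) = 5 + 6 C$)
$A = - \frac{2057757}{96298}$ ($A = 1955 \left(- \frac{1}{1082}\right) + 1741 \left(- \frac{1}{89}\right) = - \frac{1955}{1082} - \frac{1741}{89} = - \frac{2057757}{96298} \approx -21.369$)
$A N{\left(d - 1 \right)} = - \frac{2057757 \left(5 + 6 \left(\frac{17}{3} - 1\right)\right)}{96298} = - \frac{2057757 \left(5 + 6 \cdot \frac{14}{3}\right)}{96298} = - \frac{2057757 \left(5 + 28\right)}{96298} = \left(- \frac{2057757}{96298}\right) 33 = - \frac{67905981}{96298}$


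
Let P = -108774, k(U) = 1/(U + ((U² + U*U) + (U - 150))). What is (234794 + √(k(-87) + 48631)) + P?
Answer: 126020 + √1185810719210/4938 ≈ 1.2624e+5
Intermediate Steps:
k(U) = 1/(-150 + 2*U + 2*U²) (k(U) = 1/(U + ((U² + U²) + (-150 + U))) = 1/(U + (2*U² + (-150 + U))) = 1/(U + (-150 + U + 2*U²)) = 1/(-150 + 2*U + 2*U²))
(234794 + √(k(-87) + 48631)) + P = (234794 + √(1/(2*(-75 - 87 + (-87)²)) + 48631)) - 108774 = (234794 + √(1/(2*(-75 - 87 + 7569)) + 48631)) - 108774 = (234794 + √((½)/7407 + 48631)) - 108774 = (234794 + √((½)*(1/7407) + 48631)) - 108774 = (234794 + √(1/14814 + 48631)) - 108774 = (234794 + √(720419635/14814)) - 108774 = (234794 + √1185810719210/4938) - 108774 = 126020 + √1185810719210/4938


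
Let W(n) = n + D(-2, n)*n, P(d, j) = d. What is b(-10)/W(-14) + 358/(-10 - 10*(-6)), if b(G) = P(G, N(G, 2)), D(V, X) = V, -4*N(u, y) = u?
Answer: 1128/175 ≈ 6.4457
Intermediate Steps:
N(u, y) = -u/4
b(G) = G
W(n) = -n (W(n) = n - 2*n = -n)
b(-10)/W(-14) + 358/(-10 - 10*(-6)) = -10/((-1*(-14))) + 358/(-10 - 10*(-6)) = -10/14 + 358/(-10 + 60) = -10*1/14 + 358/50 = -5/7 + 358*(1/50) = -5/7 + 179/25 = 1128/175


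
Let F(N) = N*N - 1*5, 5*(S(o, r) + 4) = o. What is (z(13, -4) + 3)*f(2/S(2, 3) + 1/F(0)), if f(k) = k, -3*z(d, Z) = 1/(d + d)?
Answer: -3961/1755 ≈ -2.2570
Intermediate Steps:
S(o, r) = -4 + o/5
F(N) = -5 + N**2 (F(N) = N**2 - 5 = -5 + N**2)
z(d, Z) = -1/(6*d) (z(d, Z) = -1/(3*(d + d)) = -1/(2*d)/3 = -1/(6*d))
(z(13, -4) + 3)*f(2/S(2, 3) + 1/F(0)) = (-1/6/13 + 3)*(2/(-4 + (1/5)*2) + 1/(-5 + 0**2)) = (-1/6*1/13 + 3)*(2/(-4 + 2/5) + 1/(-5 + 0)) = (-1/78 + 3)*(2/(-18/5) + 1/(-5)) = 233*(2*(-5/18) + 1*(-1/5))/78 = 233*(-5/9 - 1/5)/78 = (233/78)*(-34/45) = -3961/1755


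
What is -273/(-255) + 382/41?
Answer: 36201/3485 ≈ 10.388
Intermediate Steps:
-273/(-255) + 382/41 = -273*(-1/255) + 382*(1/41) = 91/85 + 382/41 = 36201/3485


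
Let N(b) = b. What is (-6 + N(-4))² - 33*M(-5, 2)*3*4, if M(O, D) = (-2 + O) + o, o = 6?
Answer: 496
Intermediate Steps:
M(O, D) = 4 + O (M(O, D) = (-2 + O) + 6 = 4 + O)
(-6 + N(-4))² - 33*M(-5, 2)*3*4 = (-6 - 4)² - 33*(4 - 5)*3*4 = (-10)² - 33*(-1*3)*4 = 100 - (-99)*4 = 100 - 33*(-12) = 100 + 396 = 496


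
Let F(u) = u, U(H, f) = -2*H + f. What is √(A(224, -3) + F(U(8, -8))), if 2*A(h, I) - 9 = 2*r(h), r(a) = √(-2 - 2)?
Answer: √(-78 + 8*I)/2 ≈ 0.22616 + 4.4217*I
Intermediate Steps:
U(H, f) = f - 2*H
r(a) = 2*I (r(a) = √(-4) = 2*I)
A(h, I) = 9/2 + 2*I (A(h, I) = 9/2 + (2*(2*I))/2 = 9/2 + (4*I)/2 = 9/2 + 2*I)
√(A(224, -3) + F(U(8, -8))) = √((9/2 + 2*I) + (-8 - 2*8)) = √((9/2 + 2*I) + (-8 - 16)) = √((9/2 + 2*I) - 24) = √(-39/2 + 2*I)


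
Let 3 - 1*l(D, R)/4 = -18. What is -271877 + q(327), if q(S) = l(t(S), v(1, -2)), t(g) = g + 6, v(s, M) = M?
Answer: -271793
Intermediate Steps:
t(g) = 6 + g
l(D, R) = 84 (l(D, R) = 12 - 4*(-18) = 12 + 72 = 84)
q(S) = 84
-271877 + q(327) = -271877 + 84 = -271793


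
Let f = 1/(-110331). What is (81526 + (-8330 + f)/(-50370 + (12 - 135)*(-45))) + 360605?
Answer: 2187086085667666/4946690385 ≈ 4.4213e+5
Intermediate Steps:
f = -1/110331 ≈ -9.0636e-6
(81526 + (-8330 + f)/(-50370 + (12 - 135)*(-45))) + 360605 = (81526 + (-8330 - 1/110331)/(-50370 + (12 - 135)*(-45))) + 360605 = (81526 - 919057231/(110331*(-50370 - 123*(-45)))) + 360605 = (81526 - 919057231/(110331*(-50370 + 5535))) + 360605 = (81526 - 919057231/110331/(-44835)) + 360605 = (81526 - 919057231/110331*(-1/44835)) + 360605 = (81526 + 919057231/4946690385) + 360605 = 403284799384741/4946690385 + 360605 = 2187086085667666/4946690385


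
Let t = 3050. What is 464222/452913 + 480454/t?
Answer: 109509869801/690692325 ≈ 158.55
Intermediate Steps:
464222/452913 + 480454/t = 464222/452913 + 480454/3050 = 464222*(1/452913) + 480454*(1/3050) = 464222/452913 + 240227/1525 = 109509869801/690692325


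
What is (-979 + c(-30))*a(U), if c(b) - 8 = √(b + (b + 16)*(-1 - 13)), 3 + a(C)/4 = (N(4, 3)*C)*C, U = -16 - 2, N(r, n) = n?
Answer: -3763596 + 3876*√166 ≈ -3.7137e+6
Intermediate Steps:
U = -18
a(C) = -12 + 12*C² (a(C) = -12 + 4*((3*C)*C) = -12 + 4*(3*C²) = -12 + 12*C²)
c(b) = 8 + √(-224 - 13*b) (c(b) = 8 + √(b + (b + 16)*(-1 - 13)) = 8 + √(b + (16 + b)*(-14)) = 8 + √(b + (-224 - 14*b)) = 8 + √(-224 - 13*b))
(-979 + c(-30))*a(U) = (-979 + (8 + √(-224 - 13*(-30))))*(-12 + 12*(-18)²) = (-979 + (8 + √(-224 + 390)))*(-12 + 12*324) = (-979 + (8 + √166))*(-12 + 3888) = (-971 + √166)*3876 = -3763596 + 3876*√166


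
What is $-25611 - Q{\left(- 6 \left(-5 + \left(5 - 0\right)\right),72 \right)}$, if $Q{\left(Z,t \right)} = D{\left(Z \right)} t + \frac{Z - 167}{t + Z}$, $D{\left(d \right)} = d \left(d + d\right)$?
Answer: $- \frac{1843825}{72} \approx -25609.0$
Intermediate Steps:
$D{\left(d \right)} = 2 d^{2}$ ($D{\left(d \right)} = d 2 d = 2 d^{2}$)
$Q{\left(Z,t \right)} = \frac{-167 + Z}{Z + t} + 2 t Z^{2}$ ($Q{\left(Z,t \right)} = 2 Z^{2} t + \frac{Z - 167}{t + Z} = 2 t Z^{2} + \frac{-167 + Z}{Z + t} = \frac{-167 + Z}{Z + t} + 2 t Z^{2}$)
$-25611 - Q{\left(- 6 \left(-5 + \left(5 - 0\right)\right),72 \right)} = -25611 - \frac{-167 - 6 \left(-5 + \left(5 - 0\right)\right) + 2 \cdot 72 \left(- 6 \left(-5 + \left(5 - 0\right)\right)\right)^{3} + 2 \left(- 6 \left(-5 + \left(5 - 0\right)\right)\right)^{2} \cdot 72^{2}}{- 6 \left(-5 + \left(5 - 0\right)\right) + 72} = -25611 - \frac{-167 - 6 \left(-5 + \left(5 + 0\right)\right) + 2 \cdot 72 \left(- 6 \left(-5 + \left(5 + 0\right)\right)\right)^{3} + 2 \left(- 6 \left(-5 + \left(5 + 0\right)\right)\right)^{2} \cdot 5184}{- 6 \left(-5 + \left(5 + 0\right)\right) + 72} = -25611 - \frac{-167 - 6 \left(-5 + 5\right) + 2 \cdot 72 \left(- 6 \left(-5 + 5\right)\right)^{3} + 2 \left(- 6 \left(-5 + 5\right)\right)^{2} \cdot 5184}{- 6 \left(-5 + 5\right) + 72} = -25611 - \frac{-167 - 0 + 2 \cdot 72 \left(\left(-6\right) 0\right)^{3} + 2 \left(\left(-6\right) 0\right)^{2} \cdot 5184}{\left(-6\right) 0 + 72} = -25611 - \frac{-167 + 0 + 2 \cdot 72 \cdot 0^{3} + 2 \cdot 0^{2} \cdot 5184}{0 + 72} = -25611 - \frac{-167 + 0 + 2 \cdot 72 \cdot 0 + 2 \cdot 0 \cdot 5184}{72} = -25611 - \frac{-167 + 0 + 0 + 0}{72} = -25611 - \frac{1}{72} \left(-167\right) = -25611 - - \frac{167}{72} = -25611 + \frac{167}{72} = - \frac{1843825}{72}$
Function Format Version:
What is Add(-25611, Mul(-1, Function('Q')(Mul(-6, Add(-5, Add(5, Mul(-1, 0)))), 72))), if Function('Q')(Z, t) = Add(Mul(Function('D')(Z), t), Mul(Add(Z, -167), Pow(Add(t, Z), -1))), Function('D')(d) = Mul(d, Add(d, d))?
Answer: Rational(-1843825, 72) ≈ -25609.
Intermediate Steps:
Function('D')(d) = Mul(2, Pow(d, 2)) (Function('D')(d) = Mul(d, Mul(2, d)) = Mul(2, Pow(d, 2)))
Function('Q')(Z, t) = Add(Mul(Pow(Add(Z, t), -1), Add(-167, Z)), Mul(2, t, Pow(Z, 2))) (Function('Q')(Z, t) = Add(Mul(Mul(2, Pow(Z, 2)), t), Mul(Add(Z, -167), Pow(Add(t, Z), -1))) = Add(Mul(2, t, Pow(Z, 2)), Mul(Add(-167, Z), Pow(Add(Z, t), -1))) = Add(Mul(2, t, Pow(Z, 2)), Mul(Pow(Add(Z, t), -1), Add(-167, Z))) = Add(Mul(Pow(Add(Z, t), -1), Add(-167, Z)), Mul(2, t, Pow(Z, 2))))
Add(-25611, Mul(-1, Function('Q')(Mul(-6, Add(-5, Add(5, Mul(-1, 0)))), 72))) = Add(-25611, Mul(-1, Mul(Pow(Add(Mul(-6, Add(-5, Add(5, Mul(-1, 0)))), 72), -1), Add(-167, Mul(-6, Add(-5, Add(5, Mul(-1, 0)))), Mul(2, 72, Pow(Mul(-6, Add(-5, Add(5, Mul(-1, 0)))), 3)), Mul(2, Pow(Mul(-6, Add(-5, Add(5, Mul(-1, 0)))), 2), Pow(72, 2)))))) = Add(-25611, Mul(-1, Mul(Pow(Add(Mul(-6, Add(-5, Add(5, 0))), 72), -1), Add(-167, Mul(-6, Add(-5, Add(5, 0))), Mul(2, 72, Pow(Mul(-6, Add(-5, Add(5, 0))), 3)), Mul(2, Pow(Mul(-6, Add(-5, Add(5, 0))), 2), 5184))))) = Add(-25611, Mul(-1, Mul(Pow(Add(Mul(-6, Add(-5, 5)), 72), -1), Add(-167, Mul(-6, Add(-5, 5)), Mul(2, 72, Pow(Mul(-6, Add(-5, 5)), 3)), Mul(2, Pow(Mul(-6, Add(-5, 5)), 2), 5184))))) = Add(-25611, Mul(-1, Mul(Pow(Add(Mul(-6, 0), 72), -1), Add(-167, Mul(-6, 0), Mul(2, 72, Pow(Mul(-6, 0), 3)), Mul(2, Pow(Mul(-6, 0), 2), 5184))))) = Add(-25611, Mul(-1, Mul(Pow(Add(0, 72), -1), Add(-167, 0, Mul(2, 72, Pow(0, 3)), Mul(2, Pow(0, 2), 5184))))) = Add(-25611, Mul(-1, Mul(Pow(72, -1), Add(-167, 0, Mul(2, 72, 0), Mul(2, 0, 5184))))) = Add(-25611, Mul(-1, Mul(Rational(1, 72), Add(-167, 0, 0, 0)))) = Add(-25611, Mul(-1, Mul(Rational(1, 72), -167))) = Add(-25611, Mul(-1, Rational(-167, 72))) = Add(-25611, Rational(167, 72)) = Rational(-1843825, 72)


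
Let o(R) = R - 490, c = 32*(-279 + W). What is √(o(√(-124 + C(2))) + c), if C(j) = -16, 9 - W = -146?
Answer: √(-4458 + 2*I*√35) ≈ 0.0886 + 66.768*I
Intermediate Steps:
W = 155 (W = 9 - 1*(-146) = 9 + 146 = 155)
c = -3968 (c = 32*(-279 + 155) = 32*(-124) = -3968)
o(R) = -490 + R
√(o(√(-124 + C(2))) + c) = √((-490 + √(-124 - 16)) - 3968) = √((-490 + √(-140)) - 3968) = √((-490 + 2*I*√35) - 3968) = √(-4458 + 2*I*√35)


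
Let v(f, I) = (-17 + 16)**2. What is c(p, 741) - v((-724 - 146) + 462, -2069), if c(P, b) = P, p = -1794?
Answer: -1795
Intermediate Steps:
v(f, I) = 1 (v(f, I) = (-1)**2 = 1)
c(p, 741) - v((-724 - 146) + 462, -2069) = -1794 - 1*1 = -1794 - 1 = -1795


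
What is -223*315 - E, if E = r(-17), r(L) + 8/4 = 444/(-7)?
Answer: -491257/7 ≈ -70180.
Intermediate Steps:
r(L) = -458/7 (r(L) = -2 + 444/(-7) = -2 + 444*(-⅐) = -2 - 444/7 = -458/7)
E = -458/7 ≈ -65.429
-223*315 - E = -223*315 - 1*(-458/7) = -70245 + 458/7 = -491257/7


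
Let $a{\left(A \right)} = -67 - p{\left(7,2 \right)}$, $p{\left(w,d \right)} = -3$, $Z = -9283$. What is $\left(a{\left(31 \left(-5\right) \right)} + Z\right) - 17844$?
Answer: $-27191$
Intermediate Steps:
$a{\left(A \right)} = -64$ ($a{\left(A \right)} = -67 - -3 = -67 + 3 = -64$)
$\left(a{\left(31 \left(-5\right) \right)} + Z\right) - 17844 = \left(-64 - 9283\right) - 17844 = -9347 - 17844 = -27191$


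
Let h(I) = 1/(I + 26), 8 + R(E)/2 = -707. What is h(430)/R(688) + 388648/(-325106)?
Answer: -126714956473/105997560240 ≈ -1.1955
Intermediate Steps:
R(E) = -1430 (R(E) = -16 + 2*(-707) = -16 - 1414 = -1430)
h(I) = 1/(26 + I)
h(430)/R(688) + 388648/(-325106) = 1/((26 + 430)*(-1430)) + 388648/(-325106) = -1/1430/456 + 388648*(-1/325106) = (1/456)*(-1/1430) - 194324/162553 = -1/652080 - 194324/162553 = -126714956473/105997560240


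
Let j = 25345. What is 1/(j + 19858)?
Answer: 1/45203 ≈ 2.2122e-5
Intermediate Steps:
1/(j + 19858) = 1/(25345 + 19858) = 1/45203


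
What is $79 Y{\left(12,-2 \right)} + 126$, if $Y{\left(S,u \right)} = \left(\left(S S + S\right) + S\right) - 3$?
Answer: $13161$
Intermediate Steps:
$Y{\left(S,u \right)} = -3 + S^{2} + 2 S$ ($Y{\left(S,u \right)} = \left(\left(S^{2} + S\right) + S\right) - 3 = \left(\left(S + S^{2}\right) + S\right) - 3 = \left(S^{2} + 2 S\right) - 3 = -3 + S^{2} + 2 S$)
$79 Y{\left(12,-2 \right)} + 126 = 79 \left(-3 + 12^{2} + 2 \cdot 12\right) + 126 = 79 \left(-3 + 144 + 24\right) + 126 = 79 \cdot 165 + 126 = 13035 + 126 = 13161$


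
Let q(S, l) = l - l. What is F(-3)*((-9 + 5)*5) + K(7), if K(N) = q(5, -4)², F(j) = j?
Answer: 60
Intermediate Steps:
q(S, l) = 0
K(N) = 0 (K(N) = 0² = 0)
F(-3)*((-9 + 5)*5) + K(7) = -3*(-9 + 5)*5 + 0 = -(-12)*5 + 0 = -3*(-20) + 0 = 60 + 0 = 60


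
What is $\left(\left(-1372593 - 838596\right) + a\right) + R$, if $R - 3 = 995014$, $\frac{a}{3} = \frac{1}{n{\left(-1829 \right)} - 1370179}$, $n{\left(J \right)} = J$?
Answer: $- \frac{556199237793}{457336} \approx -1.2162 \cdot 10^{6}$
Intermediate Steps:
$a = - \frac{1}{457336}$ ($a = \frac{3}{-1829 - 1370179} = \frac{3}{-1372008} = 3 \left(- \frac{1}{1372008}\right) = - \frac{1}{457336} \approx -2.1866 \cdot 10^{-6}$)
$R = 995017$ ($R = 3 + 995014 = 995017$)
$\left(\left(-1372593 - 838596\right) + a\right) + R = \left(\left(-1372593 - 838596\right) - \frac{1}{457336}\right) + 995017 = \left(-2211189 - \frac{1}{457336}\right) + 995017 = - \frac{1011256332505}{457336} + 995017 = - \frac{556199237793}{457336}$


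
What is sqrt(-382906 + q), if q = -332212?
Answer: I*sqrt(715118) ≈ 845.65*I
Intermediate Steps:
sqrt(-382906 + q) = sqrt(-382906 - 332212) = sqrt(-715118) = I*sqrt(715118)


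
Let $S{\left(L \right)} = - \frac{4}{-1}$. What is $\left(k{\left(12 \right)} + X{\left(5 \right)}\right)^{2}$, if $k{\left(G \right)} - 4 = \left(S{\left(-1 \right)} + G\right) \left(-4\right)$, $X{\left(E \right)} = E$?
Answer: $3025$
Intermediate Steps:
$S{\left(L \right)} = 4$ ($S{\left(L \right)} = \left(-4\right) \left(-1\right) = 4$)
$k{\left(G \right)} = -12 - 4 G$ ($k{\left(G \right)} = 4 + \left(4 + G\right) \left(-4\right) = 4 - \left(16 + 4 G\right) = -12 - 4 G$)
$\left(k{\left(12 \right)} + X{\left(5 \right)}\right)^{2} = \left(\left(-12 - 48\right) + 5\right)^{2} = \left(-60 + 5\right)^{2} = \left(-55\right)^{2} = 3025$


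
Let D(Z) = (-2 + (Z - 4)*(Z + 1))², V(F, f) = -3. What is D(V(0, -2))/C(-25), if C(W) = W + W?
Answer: -72/25 ≈ -2.8800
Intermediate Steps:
C(W) = 2*W
D(Z) = (-2 + (1 + Z)*(-4 + Z))² (D(Z) = (-2 + (-4 + Z)*(1 + Z))² = (-2 + (1 + Z)*(-4 + Z))²)
D(V(0, -2))/C(-25) = (6 - 1*(-3)² + 3*(-3))²/((2*(-25))) = (6 - 1*9 - 9)²/(-50) = (6 - 9 - 9)²*(-1/50) = (-12)²*(-1/50) = 144*(-1/50) = -72/25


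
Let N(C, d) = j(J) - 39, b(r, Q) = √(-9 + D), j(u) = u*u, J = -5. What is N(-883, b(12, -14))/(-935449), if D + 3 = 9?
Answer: 14/935449 ≈ 1.4966e-5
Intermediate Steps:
D = 6 (D = -3 + 9 = 6)
j(u) = u²
b(r, Q) = I*√3 (b(r, Q) = √(-9 + 6) = √(-3) = I*√3)
N(C, d) = -14 (N(C, d) = (-5)² - 39 = 25 - 39 = -14)
N(-883, b(12, -14))/(-935449) = -14/(-935449) = -14*(-1/935449) = 14/935449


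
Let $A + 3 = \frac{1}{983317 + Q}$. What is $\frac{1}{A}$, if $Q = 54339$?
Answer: $- \frac{1037656}{3112967} \approx -0.33333$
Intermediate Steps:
$A = - \frac{3112967}{1037656}$ ($A = -3 + \frac{1}{983317 + 54339} = -3 + \frac{1}{1037656} = - \frac{3112967}{1037656} \approx -3.0$)
$\frac{1}{A} = \frac{1}{- \frac{3112967}{1037656}} = - \frac{1037656}{3112967}$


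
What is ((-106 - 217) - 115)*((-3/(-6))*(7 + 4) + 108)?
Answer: -49713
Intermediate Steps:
((-106 - 217) - 115)*((-3/(-6))*(7 + 4) + 108) = (-323 - 115)*(-3*(-⅙)*11 + 108) = -438*((½)*11 + 108) = -438*(11/2 + 108) = -438*227/2 = -49713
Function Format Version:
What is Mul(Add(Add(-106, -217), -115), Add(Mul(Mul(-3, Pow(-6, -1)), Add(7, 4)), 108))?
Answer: -49713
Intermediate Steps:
Mul(Add(Add(-106, -217), -115), Add(Mul(Mul(-3, Pow(-6, -1)), Add(7, 4)), 108)) = Mul(Add(-323, -115), Add(Mul(Mul(-3, Rational(-1, 6)), 11), 108)) = Mul(-438, Add(Mul(Rational(1, 2), 11), 108)) = Mul(-438, Add(Rational(11, 2), 108)) = Mul(-438, Rational(227, 2)) = -49713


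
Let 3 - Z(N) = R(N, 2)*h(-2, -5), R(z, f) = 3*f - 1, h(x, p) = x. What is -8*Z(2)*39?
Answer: -4056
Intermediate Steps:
R(z, f) = -1 + 3*f
Z(N) = 13 (Z(N) = 3 - (-1 + 3*2)*(-2) = 3 - (-1 + 6)*(-2) = 3 - 5*(-2) = 3 - 1*(-10) = 3 + 10 = 13)
-8*Z(2)*39 = -8*13*39 = -104*39 = -4056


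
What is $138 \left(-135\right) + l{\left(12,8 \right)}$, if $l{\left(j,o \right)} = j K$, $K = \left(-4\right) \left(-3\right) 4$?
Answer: $-18054$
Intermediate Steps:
$K = 48$ ($K = 12 \cdot 4 = 48$)
$l{\left(j,o \right)} = 48 j$ ($l{\left(j,o \right)} = j 48 = 48 j$)
$138 \left(-135\right) + l{\left(12,8 \right)} = 138 \left(-135\right) + 48 \cdot 12 = -18630 + 576 = -18054$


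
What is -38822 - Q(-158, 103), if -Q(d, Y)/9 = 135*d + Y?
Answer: -229865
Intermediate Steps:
Q(d, Y) = -1215*d - 9*Y (Q(d, Y) = -9*(135*d + Y) = -9*(Y + 135*d) = -1215*d - 9*Y)
-38822 - Q(-158, 103) = -38822 - (-1215*(-158) - 9*103) = -38822 - (191970 - 927) = -38822 - 1*191043 = -38822 - 191043 = -229865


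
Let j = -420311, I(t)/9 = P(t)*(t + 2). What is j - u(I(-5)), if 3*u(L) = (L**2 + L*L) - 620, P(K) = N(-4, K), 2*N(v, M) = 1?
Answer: -2521355/6 ≈ -4.2023e+5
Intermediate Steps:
N(v, M) = 1/2 (N(v, M) = (1/2)*1 = 1/2)
P(K) = 1/2
I(t) = 9 + 9*t/2 (I(t) = 9*((t + 2)/2) = 9*((2 + t)/2) = 9*(1 + t/2) = 9 + 9*t/2)
u(L) = -620/3 + 2*L**2/3 (u(L) = ((L**2 + L*L) - 620)/3 = ((L**2 + L**2) - 620)/3 = (2*L**2 - 620)/3 = (-620 + 2*L**2)/3 = -620/3 + 2*L**2/3)
j - u(I(-5)) = -420311 - (-620/3 + 2*(9 + (9/2)*(-5))**2/3) = -420311 - (-620/3 + 2*(9 - 45/2)**2/3) = -420311 - (-620/3 + 2*(-27/2)**2/3) = -420311 - (-620/3 + (2/3)*(729/4)) = -420311 - (-620/3 + 243/2) = -420311 - 1*(-511/6) = -420311 + 511/6 = -2521355/6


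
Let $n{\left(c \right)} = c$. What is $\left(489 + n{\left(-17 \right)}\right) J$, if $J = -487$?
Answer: $-229864$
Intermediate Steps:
$\left(489 + n{\left(-17 \right)}\right) J = \left(489 - 17\right) \left(-487\right) = 472 \left(-487\right) = -229864$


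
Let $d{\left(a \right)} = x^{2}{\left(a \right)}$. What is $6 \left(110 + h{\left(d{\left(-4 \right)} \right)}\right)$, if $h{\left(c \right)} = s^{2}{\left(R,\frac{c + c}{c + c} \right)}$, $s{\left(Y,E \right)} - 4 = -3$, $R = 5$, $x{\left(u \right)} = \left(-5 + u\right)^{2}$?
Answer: $666$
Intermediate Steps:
$s{\left(Y,E \right)} = 1$ ($s{\left(Y,E \right)} = 4 - 3 = 1$)
$d{\left(a \right)} = \left(-5 + a\right)^{4}$ ($d{\left(a \right)} = \left(\left(-5 + a\right)^{2}\right)^{2} = \left(-5 + a\right)^{4}$)
$h{\left(c \right)} = 1$ ($h{\left(c \right)} = 1^{2} = 1$)
$6 \left(110 + h{\left(d{\left(-4 \right)} \right)}\right) = 6 \left(110 + 1\right) = 6 \cdot 111 = 666$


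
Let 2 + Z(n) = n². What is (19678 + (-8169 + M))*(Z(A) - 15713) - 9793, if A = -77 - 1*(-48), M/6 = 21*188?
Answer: -523529971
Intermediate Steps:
M = 23688 (M = 6*(21*188) = 6*3948 = 23688)
A = -29 (A = -77 + 48 = -29)
Z(n) = -2 + n²
(19678 + (-8169 + M))*(Z(A) - 15713) - 9793 = (19678 + (-8169 + 23688))*((-2 + (-29)²) - 15713) - 9793 = (19678 + 15519)*((-2 + 841) - 15713) - 9793 = 35197*(839 - 15713) - 9793 = 35197*(-14874) - 9793 = -523520178 - 9793 = -523529971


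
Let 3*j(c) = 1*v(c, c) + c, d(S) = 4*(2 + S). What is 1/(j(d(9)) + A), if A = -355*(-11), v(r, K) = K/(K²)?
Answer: 132/517397 ≈ 0.00025512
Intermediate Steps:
d(S) = 8 + 4*S
v(r, K) = 1/K (v(r, K) = K/K² = 1/K)
A = 3905
j(c) = c/3 + 1/(3*c) (j(c) = (1/c + c)/3 = (c + 1/c)/3 = c/3 + 1/(3*c))
1/(j(d(9)) + A) = 1/((1 + (8 + 4*9)²)/(3*(8 + 4*9)) + 3905) = 1/((1 + (8 + 36)²)/(3*(8 + 36)) + 3905) = 1/((⅓)*(1 + 44²)/44 + 3905) = 1/((⅓)*(1/44)*(1 + 1936) + 3905) = 1/((⅓)*(1/44)*1937 + 3905) = 1/(1937/132 + 3905) = 1/(517397/132) = 132/517397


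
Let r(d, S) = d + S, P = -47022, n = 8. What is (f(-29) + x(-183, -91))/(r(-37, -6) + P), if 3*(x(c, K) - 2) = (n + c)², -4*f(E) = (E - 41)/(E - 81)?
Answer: -1347743/6212580 ≈ -0.21694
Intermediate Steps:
f(E) = -(-41 + E)/(4*(-81 + E)) (f(E) = -(E - 41)/(4*(E - 81)) = -(-41 + E)/(4*(-81 + E)))
x(c, K) = 2 + (8 + c)²/3
r(d, S) = S + d
(f(-29) + x(-183, -91))/(r(-37, -6) + P) = ((41 - 1*(-29))/(4*(-81 - 29)) + (2 + (8 - 183)²/3))/((-6 - 37) - 47022) = ((¼)*(41 + 29)/(-110) + (2 + (⅓)*(-175)²))/(-43 - 47022) = ((¼)*(-1/110)*70 + (2 + (⅓)*30625))/(-47065) = (-7/44 + (2 + 30625/3))*(-1/47065) = (-7/44 + 30631/3)*(-1/47065) = (1347743/132)*(-1/47065) = -1347743/6212580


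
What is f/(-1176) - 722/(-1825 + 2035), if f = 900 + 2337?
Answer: -36401/5880 ≈ -6.1906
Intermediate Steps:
f = 3237
f/(-1176) - 722/(-1825 + 2035) = 3237/(-1176) - 722/(-1825 + 2035) = 3237*(-1/1176) - 722/210 = -1079/392 - 722*1/210 = -1079/392 - 361/105 = -36401/5880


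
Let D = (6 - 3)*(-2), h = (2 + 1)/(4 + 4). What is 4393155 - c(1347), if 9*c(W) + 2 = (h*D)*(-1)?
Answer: 158153579/36 ≈ 4.3932e+6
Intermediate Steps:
h = 3/8 ≈ 0.37500
D = -6 (D = 3*(-2) = -6)
c(W) = 1/36 (c(W) = -2/9 + (((3/8)*(-6))*(-1))/9 = -2/9 + (-9/4*(-1))/9 = -2/9 + (⅑)*(9/4) = -2/9 + ¼ = 1/36)
4393155 - c(1347) = 4393155 - 1*1/36 = 4393155 - 1/36 = 158153579/36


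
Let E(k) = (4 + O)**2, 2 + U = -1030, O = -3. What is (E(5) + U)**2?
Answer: 1062961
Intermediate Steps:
U = -1032 (U = -2 - 1030 = -1032)
E(k) = 1 (E(k) = (4 - 3)**2 = 1**2 = 1)
(E(5) + U)**2 = (1 - 1032)**2 = (-1031)**2 = 1062961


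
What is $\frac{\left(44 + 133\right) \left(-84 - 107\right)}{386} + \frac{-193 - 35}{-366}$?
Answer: $- \frac{2047559}{23546} \approx -86.96$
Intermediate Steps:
$\frac{\left(44 + 133\right) \left(-84 - 107\right)}{386} + \frac{-193 - 35}{-366} = 177 \left(-191\right) \frac{1}{386} + \left(-193 - 35\right) \left(- \frac{1}{366}\right) = \left(-33807\right) \frac{1}{386} - - \frac{38}{61} = - \frac{33807}{386} + \frac{38}{61} = - \frac{2047559}{23546}$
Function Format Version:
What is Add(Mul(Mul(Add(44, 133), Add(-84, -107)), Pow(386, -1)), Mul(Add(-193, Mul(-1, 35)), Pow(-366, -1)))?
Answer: Rational(-2047559, 23546) ≈ -86.960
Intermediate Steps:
Add(Mul(Mul(Add(44, 133), Add(-84, -107)), Pow(386, -1)), Mul(Add(-193, Mul(-1, 35)), Pow(-366, -1))) = Add(Mul(Mul(177, -191), Rational(1, 386)), Mul(Add(-193, -35), Rational(-1, 366))) = Add(Mul(-33807, Rational(1, 386)), Mul(-228, Rational(-1, 366))) = Add(Rational(-33807, 386), Rational(38, 61)) = Rational(-2047559, 23546)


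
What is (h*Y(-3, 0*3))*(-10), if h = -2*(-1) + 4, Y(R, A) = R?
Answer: 180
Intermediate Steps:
h = 6 (h = 2 + 4 = 6)
(h*Y(-3, 0*3))*(-10) = (6*(-3))*(-10) = -18*(-10) = 180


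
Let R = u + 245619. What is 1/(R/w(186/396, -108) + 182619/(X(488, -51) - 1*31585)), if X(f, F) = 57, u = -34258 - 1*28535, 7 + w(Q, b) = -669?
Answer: -5328232/1471897143 ≈ -0.0036200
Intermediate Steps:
w(Q, b) = -676 (w(Q, b) = -7 - 669 = -676)
u = -62793 (u = -34258 - 28535 = -62793)
R = 182826 (R = -62793 + 245619 = 182826)
1/(R/w(186/396, -108) + 182619/(X(488, -51) - 1*31585)) = 1/(182826/(-676) + 182619/(57 - 1*31585)) = 1/(182826*(-1/676) + 182619/(57 - 31585)) = 1/(-91413/338 + 182619/(-31528)) = 1/(-91413/338 + 182619*(-1/31528)) = 1/(-91413/338 - 182619/31528) = 1/(-1471897143/5328232) = -5328232/1471897143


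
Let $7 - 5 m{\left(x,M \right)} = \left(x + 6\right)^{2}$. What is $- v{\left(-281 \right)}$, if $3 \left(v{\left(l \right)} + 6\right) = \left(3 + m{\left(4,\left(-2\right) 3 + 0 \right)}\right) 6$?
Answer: $\frac{186}{5} \approx 37.2$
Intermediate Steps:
$m{\left(x,M \right)} = \frac{7}{5} - \frac{\left(6 + x\right)^{2}}{5}$ ($m{\left(x,M \right)} = \frac{7}{5} - \frac{\left(x + 6\right)^{2}}{5} = \frac{7}{5} - \frac{\left(6 + x\right)^{2}}{5}$)
$v{\left(l \right)} = - \frac{186}{5}$ ($v{\left(l \right)} = -6 + \frac{\left(3 + \left(\frac{7}{5} - \frac{\left(6 + 4\right)^{2}}{5}\right)\right) 6}{3} = -6 + \frac{\left(3 + \left(\frac{7}{5} - \frac{10^{2}}{5}\right)\right) 6}{3} = -6 + \frac{\left(3 + \left(\frac{7}{5} - 20\right)\right) 6}{3} = -6 + \frac{\left(3 - \frac{93}{5}\right) 6}{3} = -6 + \frac{\left(- \frac{78}{5}\right) 6}{3} = -6 + \frac{1}{3} \left(- \frac{468}{5}\right) = -6 - \frac{156}{5} = - \frac{186}{5}$)
$- v{\left(-281 \right)} = \left(-1\right) \left(- \frac{186}{5}\right) = \frac{186}{5}$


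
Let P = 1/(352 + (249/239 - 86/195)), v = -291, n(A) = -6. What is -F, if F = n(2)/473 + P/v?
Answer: 9571331357/753960683641 ≈ 0.012695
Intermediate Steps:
P = 46605/16432961 (P = 1/(352 + (249*(1/239) - 86*1/195)) = 1/(352 + (249/239 - 86/195)) = 1/(352 + 28001/46605) = 1/(16432961/46605) = 46605/16432961 ≈ 0.0028361)
F = -9571331357/753960683641 (F = -6/473 + (46605/16432961)/(-291) = -6*1/473 + (46605/16432961)*(-1/291) = -6/473 - 15535/1593997217 = -9571331357/753960683641 ≈ -0.012695)
-F = -1*(-9571331357/753960683641) = 9571331357/753960683641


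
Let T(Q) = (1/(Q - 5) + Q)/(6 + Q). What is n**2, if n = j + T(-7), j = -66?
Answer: 499849/144 ≈ 3471.2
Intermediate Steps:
T(Q) = (Q + 1/(-5 + Q))/(6 + Q) (T(Q) = (1/(-5 + Q) + Q)/(6 + Q) = (Q + 1/(-5 + Q))/(6 + Q))
n = -707/12 (n = -66 + (1 + (-7)**2 - 5*(-7))/(-30 - 7 + (-7)**2) = -66 + (1 + 49 + 35)/(-30 - 7 + 49) = -66 + 85/12 = -707/12 ≈ -58.917)
n**2 = (-707/12)**2 = 499849/144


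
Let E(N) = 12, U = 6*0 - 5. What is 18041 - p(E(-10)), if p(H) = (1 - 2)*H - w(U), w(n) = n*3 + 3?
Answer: 18041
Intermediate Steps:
U = -5 (U = 0 - 5 = -5)
w(n) = 3 + 3*n (w(n) = 3*n + 3 = 3 + 3*n)
p(H) = 12 - H (p(H) = (1 - 2)*H - (3 + 3*(-5)) = -H - (3 - 15) = -H - 1*(-12) = -H + 12 = 12 - H)
18041 - p(E(-10)) = 18041 - (12 - 1*12) = 18041 - (12 - 12) = 18041 - 1*0 = 18041 + 0 = 18041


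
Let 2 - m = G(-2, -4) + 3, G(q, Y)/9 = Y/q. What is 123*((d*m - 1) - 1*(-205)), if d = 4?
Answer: 15744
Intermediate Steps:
G(q, Y) = 9*Y/q (G(q, Y) = 9*(Y/q) = 9*Y/q)
m = -19 (m = 2 - (9*(-4)/(-2) + 3) = 2 - (9*(-4)*(-½) + 3) = 2 - (18 + 3) = 2 - 1*21 = 2 - 21 = -19)
123*((d*m - 1) - 1*(-205)) = 123*((4*(-19) - 1) - 1*(-205)) = 123*((-76 - 1) + 205) = 123*(-77 + 205) = 123*128 = 15744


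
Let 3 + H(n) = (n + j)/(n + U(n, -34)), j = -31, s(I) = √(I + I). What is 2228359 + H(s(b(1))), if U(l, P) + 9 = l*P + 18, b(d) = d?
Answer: 1557620915/699 + 338*√2/699 ≈ 2.2284e+6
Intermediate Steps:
U(l, P) = 9 + P*l (U(l, P) = -9 + (l*P + 18) = -9 + (P*l + 18) = -9 + (18 + P*l) = 9 + P*l)
s(I) = √2*√I (s(I) = √(2*I) = √2*√I)
H(n) = -3 + (-31 + n)/(9 - 33*n) (H(n) = -3 + (n - 31)/(n + (9 - 34*n)) = -3 + (-31 + n)/(9 - 33*n))
2228359 + H(s(b(1))) = 2228359 + 2*(29 - 50*√2*√1)/(3*(-3 + 11*(√2*√1))) = 2228359 + 2*(29 - 50*√2)/(3*(-3 + 11*(√2*1))) = 2228359 + 2*(29 - 50*√2)/(3*(-3 + 11*√2))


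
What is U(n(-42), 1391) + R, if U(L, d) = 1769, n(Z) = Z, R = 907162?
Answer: 908931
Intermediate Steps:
U(n(-42), 1391) + R = 1769 + 907162 = 908931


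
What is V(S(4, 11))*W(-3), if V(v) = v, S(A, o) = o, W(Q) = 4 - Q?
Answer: 77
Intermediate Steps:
V(S(4, 11))*W(-3) = 11*(4 - 1*(-3)) = 11*(4 + 3) = 11*7 = 77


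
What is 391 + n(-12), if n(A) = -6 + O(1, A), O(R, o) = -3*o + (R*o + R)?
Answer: 410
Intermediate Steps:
O(R, o) = R - 3*o + R*o (O(R, o) = -3*o + (R + R*o) = R - 3*o + R*o)
n(A) = -5 - 2*A (n(A) = -6 + (1 - 3*A + 1*A) = -6 + (1 - 3*A + A) = -6 + (1 - 2*A) = -5 - 2*A)
391 + n(-12) = 391 + (-5 - 2*(-12)) = 391 + (-5 + 24) = 391 + 19 = 410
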